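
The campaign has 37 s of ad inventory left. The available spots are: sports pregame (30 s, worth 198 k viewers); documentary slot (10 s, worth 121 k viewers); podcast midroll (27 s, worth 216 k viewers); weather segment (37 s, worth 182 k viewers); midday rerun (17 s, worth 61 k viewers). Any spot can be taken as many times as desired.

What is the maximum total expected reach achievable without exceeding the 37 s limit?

363

The ratio ordering already packs tightly: 3×documentary slot, 30 s, 363.
The spare 7 s is too small for any remaining spot, and no exchange beats 363.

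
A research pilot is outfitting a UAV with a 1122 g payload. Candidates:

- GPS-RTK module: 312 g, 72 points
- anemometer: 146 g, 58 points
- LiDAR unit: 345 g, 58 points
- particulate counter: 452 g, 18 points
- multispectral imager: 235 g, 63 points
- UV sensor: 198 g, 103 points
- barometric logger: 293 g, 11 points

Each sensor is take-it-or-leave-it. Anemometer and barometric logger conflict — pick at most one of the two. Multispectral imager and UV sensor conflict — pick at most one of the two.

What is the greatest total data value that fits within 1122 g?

Taking GPS-RTK module + anemometer + LiDAR unit + UV sensor: 1001 g used, 291 in data value.
Every other selection either busts 1122 g or breaks a pairing rule or fails to beat 291.

291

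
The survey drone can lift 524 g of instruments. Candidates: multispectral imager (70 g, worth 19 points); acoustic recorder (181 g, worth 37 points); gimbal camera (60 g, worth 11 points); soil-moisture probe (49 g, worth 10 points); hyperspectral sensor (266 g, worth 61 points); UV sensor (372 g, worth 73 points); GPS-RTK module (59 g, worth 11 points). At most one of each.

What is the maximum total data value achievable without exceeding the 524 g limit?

The ratio ordering already packs tightly: multispectral imager + acoustic recorder + hyperspectral sensor, 517 g, 117.
The closest alternative, multispectral imager + gimbal camera + soil-moisture probe + hyperspectral sensor + GPS-RTK module, reaches only 112.

117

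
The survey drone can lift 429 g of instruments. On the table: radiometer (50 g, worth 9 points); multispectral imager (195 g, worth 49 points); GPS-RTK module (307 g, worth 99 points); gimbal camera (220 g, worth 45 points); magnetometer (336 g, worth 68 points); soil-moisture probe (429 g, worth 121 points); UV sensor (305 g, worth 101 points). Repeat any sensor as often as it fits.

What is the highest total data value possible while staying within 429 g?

121

Greedy by ratio would take 2×radiometer + UV sensor: 405 g used, total 119.
Dropping 2×radiometer and UV sensor frees 405 g; slotting in soil-moisture probe (429 g) lifts the total to 121 at 429 g.
Every other selection either busts 429 g or fails to beat 121.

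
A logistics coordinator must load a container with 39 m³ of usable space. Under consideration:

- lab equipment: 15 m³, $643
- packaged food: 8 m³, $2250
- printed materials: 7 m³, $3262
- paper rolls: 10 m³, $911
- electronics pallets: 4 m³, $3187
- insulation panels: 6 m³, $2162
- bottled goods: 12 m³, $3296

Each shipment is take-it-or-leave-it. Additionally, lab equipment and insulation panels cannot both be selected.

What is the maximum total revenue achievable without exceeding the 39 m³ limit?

14157

The ratio ordering already packs tightly: packaged food + printed materials + electronics pallets + insulation panels + bottled goods, 37 m³, 14157.
Runner-up printed materials + paper rolls + electronics pallets + insulation panels + bottled goods tops out at 12818.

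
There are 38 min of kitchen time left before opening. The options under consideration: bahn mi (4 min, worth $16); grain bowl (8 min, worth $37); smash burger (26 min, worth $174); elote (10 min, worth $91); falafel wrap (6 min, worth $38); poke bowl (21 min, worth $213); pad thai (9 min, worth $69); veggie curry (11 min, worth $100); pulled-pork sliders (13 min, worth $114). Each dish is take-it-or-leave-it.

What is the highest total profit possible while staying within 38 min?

351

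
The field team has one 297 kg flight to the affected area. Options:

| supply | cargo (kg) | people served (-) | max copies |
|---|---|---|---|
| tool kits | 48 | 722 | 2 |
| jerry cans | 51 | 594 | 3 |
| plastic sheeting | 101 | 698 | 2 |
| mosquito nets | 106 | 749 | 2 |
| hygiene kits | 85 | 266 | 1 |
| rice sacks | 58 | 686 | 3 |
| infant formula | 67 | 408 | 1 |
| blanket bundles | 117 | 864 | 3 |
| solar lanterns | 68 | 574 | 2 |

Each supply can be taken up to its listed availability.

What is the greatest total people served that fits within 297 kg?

3502

Ranking by ratio (people served/kg): tool kits 15.04, rice sacks 11.83, jerry cans 11.65.
The ratio ordering already packs tightly: 2×tool kits + 3×rice sacks, 270 kg, 3502.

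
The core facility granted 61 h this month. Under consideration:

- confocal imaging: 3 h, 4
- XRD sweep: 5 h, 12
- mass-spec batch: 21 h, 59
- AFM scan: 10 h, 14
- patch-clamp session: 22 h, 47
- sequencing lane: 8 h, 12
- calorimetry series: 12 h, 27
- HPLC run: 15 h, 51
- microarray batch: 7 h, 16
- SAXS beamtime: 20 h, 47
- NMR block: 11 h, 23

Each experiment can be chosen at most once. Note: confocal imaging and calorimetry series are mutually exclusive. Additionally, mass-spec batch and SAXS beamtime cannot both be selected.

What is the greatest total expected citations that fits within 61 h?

165

XRD sweep + mass-spec batch + calorimetry series + HPLC run + microarray batch uses 60 of the 61 h and totals 165.
Runner-up confocal imaging + mass-spec batch + patch-clamp session + HPLC run tops out at 161.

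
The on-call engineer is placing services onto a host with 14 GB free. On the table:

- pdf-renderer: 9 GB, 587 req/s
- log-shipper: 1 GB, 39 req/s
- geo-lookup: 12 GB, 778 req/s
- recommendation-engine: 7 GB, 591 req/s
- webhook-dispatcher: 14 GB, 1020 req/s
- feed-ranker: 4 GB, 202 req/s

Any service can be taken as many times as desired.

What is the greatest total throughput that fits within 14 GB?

1182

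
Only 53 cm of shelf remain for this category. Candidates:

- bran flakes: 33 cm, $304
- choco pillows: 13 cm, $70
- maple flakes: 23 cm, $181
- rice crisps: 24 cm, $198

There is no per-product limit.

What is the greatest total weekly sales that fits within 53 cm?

Ranking by ratio (weekly sales/cm): bran flakes 9.21, rice crisps 8.25, maple flakes 7.87.
Greedy by ratio would take bran flakes + choco pillows: 46 cm used, total 374.
Dropping bran flakes and choco pillows frees 46 cm; slotting in 2×rice crisps (48 cm) lifts the total to 396 at 48 cm.

396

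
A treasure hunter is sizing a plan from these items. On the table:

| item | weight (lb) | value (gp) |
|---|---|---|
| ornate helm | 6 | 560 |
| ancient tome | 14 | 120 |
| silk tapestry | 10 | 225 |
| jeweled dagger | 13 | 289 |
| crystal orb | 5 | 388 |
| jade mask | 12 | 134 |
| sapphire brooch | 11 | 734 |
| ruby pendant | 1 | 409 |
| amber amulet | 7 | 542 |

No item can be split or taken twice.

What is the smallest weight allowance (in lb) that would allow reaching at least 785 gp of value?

Need the lightest bundle worth ≥ 785.
Taking crystal orb + ruby pendant gives 797 (≥ 785) for 6 lb.
No combination under 6 lb hits 785.

6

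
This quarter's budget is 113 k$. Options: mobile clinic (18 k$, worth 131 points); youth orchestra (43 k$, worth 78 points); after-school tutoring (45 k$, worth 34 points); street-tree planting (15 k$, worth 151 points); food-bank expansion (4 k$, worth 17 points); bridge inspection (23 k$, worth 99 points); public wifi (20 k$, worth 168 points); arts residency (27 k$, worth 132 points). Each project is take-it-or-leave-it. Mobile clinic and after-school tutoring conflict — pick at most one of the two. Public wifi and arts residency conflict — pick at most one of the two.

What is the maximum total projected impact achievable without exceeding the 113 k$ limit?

566

Mobile clinic + street-tree planting + food-bank expansion + bridge inspection + public wifi uses 80 of the 113 k$ and totals 566.
The closest alternative, mobile clinic + street-tree planting + bridge inspection + public wifi, reaches only 549.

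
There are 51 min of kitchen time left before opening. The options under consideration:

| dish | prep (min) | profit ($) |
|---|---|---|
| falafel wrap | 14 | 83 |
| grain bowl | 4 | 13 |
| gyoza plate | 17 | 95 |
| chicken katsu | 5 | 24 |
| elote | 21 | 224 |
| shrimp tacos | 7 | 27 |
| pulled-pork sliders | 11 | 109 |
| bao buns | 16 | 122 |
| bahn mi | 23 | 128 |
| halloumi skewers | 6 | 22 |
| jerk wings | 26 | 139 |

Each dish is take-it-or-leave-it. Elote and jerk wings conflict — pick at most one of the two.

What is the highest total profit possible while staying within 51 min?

455

By profit per min: elote 10.67, pulled-pork sliders 9.91, bao buns 7.62, falafel wrap 5.93 lead.
Elote + pulled-pork sliders + bao buns uses 48 of the 51 min and totals 455.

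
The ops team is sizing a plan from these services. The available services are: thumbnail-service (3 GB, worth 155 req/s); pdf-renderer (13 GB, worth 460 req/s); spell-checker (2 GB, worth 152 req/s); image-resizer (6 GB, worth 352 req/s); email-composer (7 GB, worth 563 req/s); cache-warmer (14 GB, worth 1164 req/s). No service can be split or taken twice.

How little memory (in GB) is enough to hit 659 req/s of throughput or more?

Look for the lowest-memory combination reaching 659.
spell-checker + email-composer: 715 throughput at 9 GB.
Below 9 GB the best achievable stays under 659.

9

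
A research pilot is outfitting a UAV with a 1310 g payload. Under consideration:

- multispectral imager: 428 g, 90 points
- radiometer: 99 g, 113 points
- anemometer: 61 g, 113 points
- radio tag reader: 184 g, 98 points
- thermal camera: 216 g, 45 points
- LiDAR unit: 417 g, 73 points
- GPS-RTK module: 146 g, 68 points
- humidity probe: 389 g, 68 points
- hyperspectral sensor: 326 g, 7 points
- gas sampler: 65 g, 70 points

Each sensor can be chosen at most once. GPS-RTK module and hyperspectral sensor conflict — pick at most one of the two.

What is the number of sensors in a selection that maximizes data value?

7

The maximum data value within 1310 g is 597.
One optimal bundle: multispectral imager + radiometer + anemometer + radio tag reader + thermal camera + GPS-RTK module + gas sampler (1199 g).
Every optimal selection uses 7 sensors.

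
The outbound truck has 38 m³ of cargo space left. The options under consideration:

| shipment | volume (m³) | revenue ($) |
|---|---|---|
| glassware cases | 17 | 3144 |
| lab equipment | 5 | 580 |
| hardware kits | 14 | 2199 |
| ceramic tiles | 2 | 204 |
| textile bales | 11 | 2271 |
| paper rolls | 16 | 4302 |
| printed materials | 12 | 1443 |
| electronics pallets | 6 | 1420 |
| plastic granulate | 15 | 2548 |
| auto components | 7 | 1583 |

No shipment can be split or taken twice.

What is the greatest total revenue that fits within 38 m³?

8573

The ratio heuristic lands on lab equipment + ceramic tiles + paper rolls + electronics pallets + auto components (8089) but leaves 2 m³ idle.
Replace ceramic tiles and auto components with textile bales: the trade gains 484 net, giving 8573 at 38 m³.
Nothing else within 38 m³ beats 8573.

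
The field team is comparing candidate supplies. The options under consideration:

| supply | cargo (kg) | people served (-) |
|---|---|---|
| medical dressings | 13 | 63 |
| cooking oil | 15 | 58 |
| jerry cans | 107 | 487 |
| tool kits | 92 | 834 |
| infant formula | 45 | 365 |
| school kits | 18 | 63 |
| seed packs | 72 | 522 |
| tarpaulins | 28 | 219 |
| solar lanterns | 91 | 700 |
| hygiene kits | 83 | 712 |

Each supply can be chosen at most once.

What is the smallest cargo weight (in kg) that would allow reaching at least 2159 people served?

261

Need the lightest bundle worth ≥ 2159.
medical dressings + tool kits + infant formula + tarpaulins + hygiene kits reaches 2193 using 261 kg.
Any bundle with less than 261 kg falls short of 2159.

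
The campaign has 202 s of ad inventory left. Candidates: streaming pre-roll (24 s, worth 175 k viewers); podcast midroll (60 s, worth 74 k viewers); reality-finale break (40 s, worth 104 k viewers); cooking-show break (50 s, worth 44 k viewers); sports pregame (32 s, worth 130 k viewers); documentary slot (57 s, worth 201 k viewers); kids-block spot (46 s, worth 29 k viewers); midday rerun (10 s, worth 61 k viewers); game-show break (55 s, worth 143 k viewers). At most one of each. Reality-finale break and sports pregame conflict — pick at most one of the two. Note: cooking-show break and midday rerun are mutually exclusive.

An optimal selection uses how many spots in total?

Optimal total is 710.
For example streaming pre-roll + sports pregame + documentary slot + midday rerun + game-show break achieves it, using 178 s.
Any selection reaching 710 contains exactly 5 spots.

5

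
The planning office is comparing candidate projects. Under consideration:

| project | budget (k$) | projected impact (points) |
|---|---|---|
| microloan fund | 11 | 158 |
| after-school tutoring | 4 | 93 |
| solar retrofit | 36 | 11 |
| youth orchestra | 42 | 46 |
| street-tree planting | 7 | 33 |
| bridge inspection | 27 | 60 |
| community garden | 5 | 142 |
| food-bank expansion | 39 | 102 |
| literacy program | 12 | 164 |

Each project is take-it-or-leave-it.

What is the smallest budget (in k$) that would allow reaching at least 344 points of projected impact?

20

Look for the lowest-budget combination reaching 344.
microloan fund + after-school tutoring + community garden reaches 393 using 20 k$.
Below 20 k$ the best achievable stays under 344.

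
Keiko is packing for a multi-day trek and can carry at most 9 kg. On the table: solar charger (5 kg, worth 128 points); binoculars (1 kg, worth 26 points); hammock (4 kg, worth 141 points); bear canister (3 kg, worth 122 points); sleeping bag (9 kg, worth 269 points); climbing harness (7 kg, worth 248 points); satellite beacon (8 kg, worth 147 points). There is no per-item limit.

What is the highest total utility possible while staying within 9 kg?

The ratio ordering already packs tightly: 3×bear canister, 9 kg, 366.

366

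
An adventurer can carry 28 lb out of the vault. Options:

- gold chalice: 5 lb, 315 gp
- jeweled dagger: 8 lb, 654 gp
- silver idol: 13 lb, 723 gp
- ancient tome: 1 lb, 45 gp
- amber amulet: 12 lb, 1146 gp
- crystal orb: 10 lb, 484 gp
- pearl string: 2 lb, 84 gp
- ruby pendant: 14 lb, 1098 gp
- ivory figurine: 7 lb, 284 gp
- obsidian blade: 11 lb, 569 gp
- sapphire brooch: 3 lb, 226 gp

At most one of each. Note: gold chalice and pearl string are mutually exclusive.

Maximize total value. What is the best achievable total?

2341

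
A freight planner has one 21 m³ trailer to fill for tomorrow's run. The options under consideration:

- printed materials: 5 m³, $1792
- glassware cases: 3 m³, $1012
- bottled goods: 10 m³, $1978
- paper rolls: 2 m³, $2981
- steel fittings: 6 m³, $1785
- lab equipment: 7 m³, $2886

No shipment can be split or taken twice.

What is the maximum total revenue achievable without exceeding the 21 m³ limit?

9444

Ranking by ratio (revenue/m³): paper rolls 1490.50, lab equipment 412.29, printed materials 358.40.
Taking the top-ratio shipments first gives printed materials + glassware cases + paper rolls + lab equipment for 8671 (17 m³).
Dropping glassware cases frees 3 m³; slotting in steel fittings (6 m³) lifts the total to 9444 at 20 m³.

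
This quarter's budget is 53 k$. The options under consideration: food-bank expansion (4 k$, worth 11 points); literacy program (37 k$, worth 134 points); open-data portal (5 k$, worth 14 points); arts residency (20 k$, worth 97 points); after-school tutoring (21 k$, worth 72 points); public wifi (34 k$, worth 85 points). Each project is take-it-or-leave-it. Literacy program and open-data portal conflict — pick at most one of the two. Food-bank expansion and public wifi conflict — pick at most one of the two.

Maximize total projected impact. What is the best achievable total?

Taking food-bank expansion + open-data portal + arts residency + after-school tutoring: 50 k$ used, 194 in projected impact.
The spare 3 k$ is too small for any remaining project, and no feasible exchange beats 194.

194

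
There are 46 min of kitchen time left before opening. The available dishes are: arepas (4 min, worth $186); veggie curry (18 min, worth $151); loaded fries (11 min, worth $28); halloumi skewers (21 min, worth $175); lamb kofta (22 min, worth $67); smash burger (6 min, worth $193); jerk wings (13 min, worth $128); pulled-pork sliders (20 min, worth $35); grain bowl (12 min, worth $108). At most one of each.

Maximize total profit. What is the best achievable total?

682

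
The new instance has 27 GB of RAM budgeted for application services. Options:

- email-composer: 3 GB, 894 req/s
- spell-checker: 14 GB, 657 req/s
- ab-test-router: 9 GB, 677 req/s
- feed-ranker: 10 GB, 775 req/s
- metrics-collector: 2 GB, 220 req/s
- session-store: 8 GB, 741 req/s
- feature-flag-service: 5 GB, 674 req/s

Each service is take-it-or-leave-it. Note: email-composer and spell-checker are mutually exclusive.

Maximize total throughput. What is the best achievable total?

Ranking by ratio (throughput/GB): email-composer 298.00, feature-flag-service 134.80, metrics-collector 110.00.
Best packing: email-composer + ab-test-router + metrics-collector + session-store + feature-flag-service — 27 GB, 3206 total.
Runner-up email-composer + feed-ranker + session-store + feature-flag-service tops out at 3084.

3206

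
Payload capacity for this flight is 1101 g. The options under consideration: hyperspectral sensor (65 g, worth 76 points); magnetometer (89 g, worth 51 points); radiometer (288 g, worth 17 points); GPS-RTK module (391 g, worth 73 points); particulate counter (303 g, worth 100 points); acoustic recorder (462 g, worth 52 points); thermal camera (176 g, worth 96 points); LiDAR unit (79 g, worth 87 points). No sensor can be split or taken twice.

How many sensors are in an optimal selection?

Optimal total is 432.
For example hyperspectral sensor + GPS-RTK module + particulate counter + thermal camera + LiDAR unit achieves it, using 1014 g.
Every optimal selection uses 5 sensors.

5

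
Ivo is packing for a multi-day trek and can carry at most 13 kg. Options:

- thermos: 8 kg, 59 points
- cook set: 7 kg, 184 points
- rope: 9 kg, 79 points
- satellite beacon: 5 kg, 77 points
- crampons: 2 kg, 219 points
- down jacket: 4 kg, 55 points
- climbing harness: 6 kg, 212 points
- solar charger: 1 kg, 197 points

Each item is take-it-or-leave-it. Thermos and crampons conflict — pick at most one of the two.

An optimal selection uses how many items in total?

4

Optimal total is 683.
One optimal bundle: crampons + down jacket + climbing harness + solar charger (13 kg).
Every optimal selection uses 4 items.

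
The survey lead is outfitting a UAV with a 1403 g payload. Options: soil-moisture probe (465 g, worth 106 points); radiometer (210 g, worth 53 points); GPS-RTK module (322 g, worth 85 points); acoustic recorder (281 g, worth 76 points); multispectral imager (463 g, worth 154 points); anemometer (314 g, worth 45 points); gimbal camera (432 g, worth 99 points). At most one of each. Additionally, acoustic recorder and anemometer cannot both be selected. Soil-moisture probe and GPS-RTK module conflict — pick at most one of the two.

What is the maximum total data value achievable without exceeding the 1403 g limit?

The ratio heuristic lands on radiometer + GPS-RTK module + acoustic recorder + multispectral imager (368) but leaves 127 g idle.
Replace GPS-RTK module with gimbal camera: the trade gains 14 net, giving 382 at 1386 g.

382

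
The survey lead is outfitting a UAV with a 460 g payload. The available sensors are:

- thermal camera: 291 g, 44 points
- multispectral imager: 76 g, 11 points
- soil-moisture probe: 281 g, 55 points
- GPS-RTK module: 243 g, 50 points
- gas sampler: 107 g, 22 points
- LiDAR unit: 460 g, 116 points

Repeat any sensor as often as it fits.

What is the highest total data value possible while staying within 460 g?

116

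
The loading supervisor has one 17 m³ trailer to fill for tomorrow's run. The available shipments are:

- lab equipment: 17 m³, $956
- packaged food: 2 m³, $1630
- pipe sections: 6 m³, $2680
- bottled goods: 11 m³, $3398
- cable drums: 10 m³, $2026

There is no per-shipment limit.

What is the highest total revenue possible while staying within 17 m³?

13040

8×packaged food uses 16 of the 17 m³ and totals 13040.
No other feasible combination exceeds 13040.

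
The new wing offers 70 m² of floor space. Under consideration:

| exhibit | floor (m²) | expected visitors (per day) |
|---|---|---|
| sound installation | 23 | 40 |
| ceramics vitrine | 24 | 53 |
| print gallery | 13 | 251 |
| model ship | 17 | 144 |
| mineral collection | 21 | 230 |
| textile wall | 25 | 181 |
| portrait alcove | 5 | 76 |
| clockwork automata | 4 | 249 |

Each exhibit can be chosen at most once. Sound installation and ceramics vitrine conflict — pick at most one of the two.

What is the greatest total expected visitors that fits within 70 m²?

987

Ranking by ratio (expected visitors/m²): clockwork automata 62.25, print gallery 19.31, portrait alcove 15.20.
Taking the top-ratio exhibits first gives print gallery + model ship + mineral collection + portrait alcove + clockwork automata for 950 (60 m²).
Replace model ship with textile wall: the trade gains 37 net, giving 987 at 68 m².
That's the maximum — no feasible swap from here does better than 987.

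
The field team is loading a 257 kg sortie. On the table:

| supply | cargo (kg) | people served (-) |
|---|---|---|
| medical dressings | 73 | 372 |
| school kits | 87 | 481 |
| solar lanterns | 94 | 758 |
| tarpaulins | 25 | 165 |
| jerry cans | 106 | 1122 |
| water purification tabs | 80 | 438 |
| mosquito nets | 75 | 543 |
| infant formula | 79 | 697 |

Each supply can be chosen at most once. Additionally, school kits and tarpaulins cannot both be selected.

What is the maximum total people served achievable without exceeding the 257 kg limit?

2045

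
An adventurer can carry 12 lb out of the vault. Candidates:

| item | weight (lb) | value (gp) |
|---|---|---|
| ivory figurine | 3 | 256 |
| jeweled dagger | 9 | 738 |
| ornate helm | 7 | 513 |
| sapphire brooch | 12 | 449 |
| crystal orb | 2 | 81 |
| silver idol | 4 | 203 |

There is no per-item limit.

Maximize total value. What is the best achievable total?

1024

4×ivory figurine uses 12 of the 12 lb and totals 1024.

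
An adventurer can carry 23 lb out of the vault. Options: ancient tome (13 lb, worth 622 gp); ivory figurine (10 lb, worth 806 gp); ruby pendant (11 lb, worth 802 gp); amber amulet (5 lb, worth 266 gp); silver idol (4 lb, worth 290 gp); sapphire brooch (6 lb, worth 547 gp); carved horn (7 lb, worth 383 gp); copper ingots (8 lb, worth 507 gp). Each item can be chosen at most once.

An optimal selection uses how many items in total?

Best achievable value is 1736.
For example ivory figurine + sapphire brooch + carved horn achieves it, using 23 lb.
Any selection reaching 1736 contains exactly 3 items.

3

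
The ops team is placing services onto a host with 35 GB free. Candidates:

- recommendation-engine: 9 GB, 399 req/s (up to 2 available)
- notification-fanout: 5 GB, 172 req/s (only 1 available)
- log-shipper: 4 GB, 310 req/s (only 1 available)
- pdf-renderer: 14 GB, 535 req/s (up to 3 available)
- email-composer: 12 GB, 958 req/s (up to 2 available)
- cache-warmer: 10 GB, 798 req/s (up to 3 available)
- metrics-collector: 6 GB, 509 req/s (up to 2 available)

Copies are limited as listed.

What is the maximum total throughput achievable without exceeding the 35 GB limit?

Best packing: email-composer + cache-warmer + 2×metrics-collector — 34 GB, 2774 total.
Every other selection either busts 35 GB or exceeds an availability limit or fails to beat 2774.

2774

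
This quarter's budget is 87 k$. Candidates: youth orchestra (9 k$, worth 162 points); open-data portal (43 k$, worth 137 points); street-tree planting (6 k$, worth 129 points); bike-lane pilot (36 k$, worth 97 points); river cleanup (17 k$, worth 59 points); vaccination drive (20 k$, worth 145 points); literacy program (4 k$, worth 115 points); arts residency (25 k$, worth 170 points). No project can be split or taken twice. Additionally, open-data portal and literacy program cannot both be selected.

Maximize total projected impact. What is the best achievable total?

780

Youth orchestra + street-tree planting + river cleanup + vaccination drive + literacy program + arts residency uses 81 of the 87 k$ and totals 780.
Runner-up youth orchestra + street-tree planting + vaccination drive + literacy program + arts residency tops out at 721.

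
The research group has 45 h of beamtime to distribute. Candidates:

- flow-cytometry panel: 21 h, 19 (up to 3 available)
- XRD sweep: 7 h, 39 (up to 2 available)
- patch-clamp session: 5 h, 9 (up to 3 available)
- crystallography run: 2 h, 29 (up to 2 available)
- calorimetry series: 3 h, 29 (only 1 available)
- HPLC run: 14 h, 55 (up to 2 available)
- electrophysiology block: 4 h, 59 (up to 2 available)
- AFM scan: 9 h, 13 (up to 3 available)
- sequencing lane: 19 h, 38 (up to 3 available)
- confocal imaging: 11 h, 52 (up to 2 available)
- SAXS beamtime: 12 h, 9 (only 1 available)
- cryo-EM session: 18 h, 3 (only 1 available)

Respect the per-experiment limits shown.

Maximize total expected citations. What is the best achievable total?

348

Greedy by ratio would take 2×XRD sweep + patch-clamp session + 2×crystallography run + calorimetry series + 2×electrophysiology block + confocal imaging: 45 h used, total 344.
Dropping XRD sweep and patch-clamp session frees 12 h; slotting in confocal imaging (11 h) lifts the total to 348 at 44 h.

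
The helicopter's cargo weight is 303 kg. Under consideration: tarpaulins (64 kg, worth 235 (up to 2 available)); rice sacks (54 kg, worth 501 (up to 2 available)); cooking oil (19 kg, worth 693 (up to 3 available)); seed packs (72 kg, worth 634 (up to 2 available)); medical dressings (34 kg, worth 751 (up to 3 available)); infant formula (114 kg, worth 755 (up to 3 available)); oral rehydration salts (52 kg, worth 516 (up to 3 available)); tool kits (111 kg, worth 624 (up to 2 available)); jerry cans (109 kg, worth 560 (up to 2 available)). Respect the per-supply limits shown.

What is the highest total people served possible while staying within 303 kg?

Greedy by ratio would take 3×cooking oil + 3×medical dressings + 2×oral rehydration salts: 263 kg used, total 5364.
Replace 2×oral rehydration salts with 2×seed packs: the trade gains 236 net, giving 5600 at 303 kg.
No other feasible combination exceeds 5600.

5600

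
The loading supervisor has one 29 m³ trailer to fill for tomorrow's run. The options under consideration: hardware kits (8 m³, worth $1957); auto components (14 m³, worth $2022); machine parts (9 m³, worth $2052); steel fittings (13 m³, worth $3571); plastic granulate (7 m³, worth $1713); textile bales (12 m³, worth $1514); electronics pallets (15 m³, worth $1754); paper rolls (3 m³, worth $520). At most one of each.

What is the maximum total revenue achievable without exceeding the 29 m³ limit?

7336

A density-first pass picks hardware kits + steel fittings + plastic granulate — 7241 at 28 m³.
Dropping hardware kits frees 8 m³; slotting in machine parts (9 m³) lifts the total to 7336 at 29 m³.
Every other selection either busts 29 m³ or fails to beat 7336.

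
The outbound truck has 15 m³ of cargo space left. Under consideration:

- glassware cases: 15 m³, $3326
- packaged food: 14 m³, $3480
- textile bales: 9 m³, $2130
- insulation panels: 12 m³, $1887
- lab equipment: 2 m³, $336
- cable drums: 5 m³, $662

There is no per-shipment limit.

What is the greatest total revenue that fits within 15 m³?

3480

By revenue per m³: packaged food 248.57, textile bales 236.67, glassware cases 221.73, lab equipment 168.00 lead.
Best packing: packaged food — 14 m³, 3480 total.
That's the maximum — no swap from here does better than 3480.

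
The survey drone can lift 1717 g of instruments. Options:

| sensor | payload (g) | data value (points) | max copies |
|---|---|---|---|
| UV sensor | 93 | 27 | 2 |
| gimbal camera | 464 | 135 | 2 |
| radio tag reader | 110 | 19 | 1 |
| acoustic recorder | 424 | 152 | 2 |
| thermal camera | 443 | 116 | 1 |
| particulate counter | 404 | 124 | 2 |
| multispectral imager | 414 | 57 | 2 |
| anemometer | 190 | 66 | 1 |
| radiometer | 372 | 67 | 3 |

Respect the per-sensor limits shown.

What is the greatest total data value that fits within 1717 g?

563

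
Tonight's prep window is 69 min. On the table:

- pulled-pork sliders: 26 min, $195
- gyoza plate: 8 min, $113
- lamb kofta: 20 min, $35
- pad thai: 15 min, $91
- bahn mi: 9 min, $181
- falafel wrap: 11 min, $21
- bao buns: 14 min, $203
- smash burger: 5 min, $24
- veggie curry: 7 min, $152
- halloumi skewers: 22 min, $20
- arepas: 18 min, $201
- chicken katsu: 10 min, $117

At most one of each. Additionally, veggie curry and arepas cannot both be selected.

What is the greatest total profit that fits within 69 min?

Gyoza plate + pad thai + bahn mi + bao buns + smash burger + veggie curry + chicken katsu uses 68 of the 69 min and totals 881.
Next best is pulled-pork sliders + gyoza plate + bahn mi + bao buns + smash burger + veggie curry at 868 (69 min) — short by 13.

881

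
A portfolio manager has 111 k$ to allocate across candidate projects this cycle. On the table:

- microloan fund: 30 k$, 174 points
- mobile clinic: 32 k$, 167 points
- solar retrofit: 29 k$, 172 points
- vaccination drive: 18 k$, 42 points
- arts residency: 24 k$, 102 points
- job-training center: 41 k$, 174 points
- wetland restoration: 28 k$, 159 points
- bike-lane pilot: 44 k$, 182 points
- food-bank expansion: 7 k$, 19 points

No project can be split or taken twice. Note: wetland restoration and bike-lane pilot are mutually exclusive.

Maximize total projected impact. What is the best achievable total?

The ratio ordering already packs tightly: microloan fund + solar retrofit + arts residency + wetland restoration, 111 k$, 607.
Every other selection either busts 111 k$ or breaks a pairing rule or fails to beat 607.

607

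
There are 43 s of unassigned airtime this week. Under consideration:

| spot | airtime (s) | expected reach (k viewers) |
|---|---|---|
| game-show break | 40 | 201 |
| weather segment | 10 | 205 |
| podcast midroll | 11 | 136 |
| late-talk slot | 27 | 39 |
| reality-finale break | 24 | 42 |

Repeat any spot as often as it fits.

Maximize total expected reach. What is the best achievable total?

By expected reach per s: weather segment 20.50, podcast midroll 12.36, game-show break 5.03 lead.
Best packing: 4×weather segment — 40 s, 820 total.

820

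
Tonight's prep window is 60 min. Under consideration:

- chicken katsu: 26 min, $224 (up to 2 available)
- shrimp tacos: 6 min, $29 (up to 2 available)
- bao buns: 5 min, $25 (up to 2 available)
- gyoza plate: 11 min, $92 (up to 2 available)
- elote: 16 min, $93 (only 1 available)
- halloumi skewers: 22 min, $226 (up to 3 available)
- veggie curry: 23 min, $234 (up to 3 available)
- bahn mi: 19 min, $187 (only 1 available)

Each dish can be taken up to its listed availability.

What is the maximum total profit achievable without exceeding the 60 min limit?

569

The ratio ordering already packs tightly: bao buns + gyoza plate + 2×halloumi skewers, 60 min, 569.
No other feasible combination exceeds 569.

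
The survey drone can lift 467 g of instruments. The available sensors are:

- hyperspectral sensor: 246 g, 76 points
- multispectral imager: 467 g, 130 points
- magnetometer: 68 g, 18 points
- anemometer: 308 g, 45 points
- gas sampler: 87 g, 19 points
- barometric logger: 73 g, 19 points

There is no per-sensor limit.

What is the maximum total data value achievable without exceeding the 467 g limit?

133

By data value per g: hyperspectral sensor 0.31, multispectral imager 0.28, magnetometer 0.26 lead.
A density-first pass picks hyperspectral sensor + 3×magnetometer — 130 at 450 g.
Replace 3×magnetometer with 3×barometric logger: the trade gains 3 net, giving 133 at 465 g.
The spare 2 g is too small for any remaining sensor, and no exchange beats 133.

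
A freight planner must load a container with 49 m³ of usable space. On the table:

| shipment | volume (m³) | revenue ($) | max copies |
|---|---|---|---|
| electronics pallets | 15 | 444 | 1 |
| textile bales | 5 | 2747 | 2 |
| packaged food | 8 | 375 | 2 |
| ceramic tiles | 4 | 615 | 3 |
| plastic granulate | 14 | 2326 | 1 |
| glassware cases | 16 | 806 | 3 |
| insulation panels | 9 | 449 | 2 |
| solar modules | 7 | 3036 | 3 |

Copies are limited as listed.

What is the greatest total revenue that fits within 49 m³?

Best packing: 2×textile bales + ceramic tiles + plastic granulate + 3×solar modules — 49 m³, 17543 total.
Nothing else within 49 m³ beats 17543.

17543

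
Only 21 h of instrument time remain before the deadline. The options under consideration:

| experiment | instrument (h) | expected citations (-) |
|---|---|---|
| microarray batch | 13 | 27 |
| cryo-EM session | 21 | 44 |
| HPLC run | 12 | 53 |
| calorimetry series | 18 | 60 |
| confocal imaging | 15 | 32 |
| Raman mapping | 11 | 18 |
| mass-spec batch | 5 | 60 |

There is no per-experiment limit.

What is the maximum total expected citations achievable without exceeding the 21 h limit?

The ratio ordering already packs tightly: 4×mass-spec batch, 20 h, 240.

240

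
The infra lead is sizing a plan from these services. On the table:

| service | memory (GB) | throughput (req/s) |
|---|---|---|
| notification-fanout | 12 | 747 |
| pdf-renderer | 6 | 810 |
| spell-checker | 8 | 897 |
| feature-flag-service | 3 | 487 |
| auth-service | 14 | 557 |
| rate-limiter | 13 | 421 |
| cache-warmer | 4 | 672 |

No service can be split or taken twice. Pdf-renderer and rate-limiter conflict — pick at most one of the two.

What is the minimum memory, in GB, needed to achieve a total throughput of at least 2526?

21

Look for the lowest-memory combination reaching 2526.
Taking pdf-renderer + spell-checker + feature-flag-service + cache-warmer gives 2866 (≥ 2526) for 21 GB.
Below 21 GB the best achievable stays under 2526.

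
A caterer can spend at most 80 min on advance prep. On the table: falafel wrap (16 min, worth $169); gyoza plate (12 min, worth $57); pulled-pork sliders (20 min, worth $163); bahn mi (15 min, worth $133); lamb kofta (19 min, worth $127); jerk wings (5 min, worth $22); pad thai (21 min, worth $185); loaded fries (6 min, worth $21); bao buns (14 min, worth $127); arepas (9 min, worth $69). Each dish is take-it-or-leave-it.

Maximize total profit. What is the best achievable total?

713

By profit per min: falafel wrap 10.56, bao buns 9.07, bahn mi 8.87, pad thai 8.81 lead.
Greedy by ratio would take falafel wrap + bahn mi + jerk wings + pad thai + bao buns + arepas: 80 min used, total 705.
Dropping bahn mi and jerk wings frees 20 min; slotting in pulled-pork sliders (20 min) lifts the total to 713 at 80 min.
Runner-up falafel wrap + bahn mi + jerk wings + pad thai + bao buns + arepas tops out at 705.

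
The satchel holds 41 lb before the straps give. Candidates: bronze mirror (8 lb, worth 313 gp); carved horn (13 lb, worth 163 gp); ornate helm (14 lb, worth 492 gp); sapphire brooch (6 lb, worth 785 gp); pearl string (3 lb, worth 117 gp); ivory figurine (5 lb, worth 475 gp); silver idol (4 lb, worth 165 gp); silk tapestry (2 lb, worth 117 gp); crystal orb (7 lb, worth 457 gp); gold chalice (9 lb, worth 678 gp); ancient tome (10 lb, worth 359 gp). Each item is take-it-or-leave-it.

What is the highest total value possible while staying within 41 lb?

2990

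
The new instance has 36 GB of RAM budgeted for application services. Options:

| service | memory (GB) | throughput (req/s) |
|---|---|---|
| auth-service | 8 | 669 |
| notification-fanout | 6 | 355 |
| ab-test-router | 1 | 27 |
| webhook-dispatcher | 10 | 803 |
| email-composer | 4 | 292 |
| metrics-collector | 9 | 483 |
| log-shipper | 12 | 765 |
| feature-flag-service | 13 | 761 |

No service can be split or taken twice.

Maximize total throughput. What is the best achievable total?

Taking the top-ratio services first gives auth-service + ab-test-router + webhook-dispatcher + email-composer + log-shipper for 2556 (35 GB).
The 5 GB tied up in ab-test-router and email-composer is better spent on notification-fanout — total rises to 2592 (36 GB).
Next best is auth-service + ab-test-router + webhook-dispatcher + email-composer + log-shipper at 2556 (35 GB) — short by 36.

2592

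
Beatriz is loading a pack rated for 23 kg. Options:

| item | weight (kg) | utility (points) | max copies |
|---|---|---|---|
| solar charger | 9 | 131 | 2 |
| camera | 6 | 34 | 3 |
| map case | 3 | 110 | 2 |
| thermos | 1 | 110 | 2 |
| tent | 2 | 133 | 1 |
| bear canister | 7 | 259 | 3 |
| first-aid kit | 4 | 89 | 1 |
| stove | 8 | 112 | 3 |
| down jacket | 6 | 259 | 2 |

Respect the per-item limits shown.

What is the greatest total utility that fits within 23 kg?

1130

2×thermos + tent + bear canister + 2×down jacket uses 23 of the 23 kg and totals 1130.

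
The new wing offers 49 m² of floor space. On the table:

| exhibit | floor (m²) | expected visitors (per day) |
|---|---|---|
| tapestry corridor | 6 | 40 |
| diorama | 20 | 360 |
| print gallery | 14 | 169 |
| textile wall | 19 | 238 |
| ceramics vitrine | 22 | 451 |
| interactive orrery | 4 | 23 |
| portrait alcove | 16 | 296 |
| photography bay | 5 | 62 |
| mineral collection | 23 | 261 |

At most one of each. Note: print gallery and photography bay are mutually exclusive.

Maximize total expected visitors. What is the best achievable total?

Taking the top-ratio exhibits first gives tapestry corridor + ceramics vitrine + portrait alcove + photography bay for 849 (49 m²).
Dropping tapestry corridor and portrait alcove frees 22 m²; slotting in diorama (20 m²) lifts the total to 873 at 47 m².
That's the maximum — no feasible swap from here does better than 873.

873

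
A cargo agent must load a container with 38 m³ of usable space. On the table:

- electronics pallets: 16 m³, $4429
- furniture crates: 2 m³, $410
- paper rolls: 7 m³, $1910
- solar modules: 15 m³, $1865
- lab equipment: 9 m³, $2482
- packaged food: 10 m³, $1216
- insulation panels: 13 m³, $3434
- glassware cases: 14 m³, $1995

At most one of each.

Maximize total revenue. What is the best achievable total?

Greedy by ratio would take electronics pallets + furniture crates + paper rolls + lab equipment: 34 m³ used, total 9231.
Dropping furniture crates and paper rolls frees 9 m³; slotting in insulation panels (13 m³) lifts the total to 10345 at 38 m³.
Next best is electronics pallets + furniture crates + paper rolls + insulation panels at 10183 (38 m³) — short by 162.

10345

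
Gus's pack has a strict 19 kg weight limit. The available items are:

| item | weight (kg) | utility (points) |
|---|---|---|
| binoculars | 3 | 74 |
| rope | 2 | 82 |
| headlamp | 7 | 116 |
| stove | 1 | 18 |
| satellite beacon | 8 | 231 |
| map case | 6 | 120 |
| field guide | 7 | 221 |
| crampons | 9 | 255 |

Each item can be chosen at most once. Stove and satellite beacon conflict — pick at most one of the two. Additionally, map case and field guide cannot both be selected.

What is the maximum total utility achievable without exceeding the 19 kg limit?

576

Best packing: rope + stove + field guide + crampons — 19 kg, 576 total.
Every other selection either busts 19 kg or breaks a pairing rule or fails to beat 576.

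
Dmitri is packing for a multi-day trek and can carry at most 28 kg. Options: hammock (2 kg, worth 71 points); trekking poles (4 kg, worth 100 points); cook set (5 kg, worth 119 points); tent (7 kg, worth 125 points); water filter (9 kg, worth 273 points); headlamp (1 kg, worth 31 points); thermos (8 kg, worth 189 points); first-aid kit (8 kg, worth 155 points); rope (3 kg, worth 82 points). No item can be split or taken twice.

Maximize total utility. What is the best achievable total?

765

Taking the top-ratio items first gives hammock + trekking poles + cook set + water filter + headlamp + rope for 676 (24 kg).
Dropping trekking poles frees 4 kg; slotting in thermos (8 kg) lifts the total to 765 at 28 kg.
Next best is hammock + trekking poles + cook set + water filter + thermos at 752 (28 kg) — short by 13.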